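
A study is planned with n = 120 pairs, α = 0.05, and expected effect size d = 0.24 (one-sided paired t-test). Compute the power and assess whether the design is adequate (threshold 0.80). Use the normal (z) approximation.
Power ≈ 0.84; the study is adequately powered (power ≥ 0.80)

Power calculation (paired t-test, normal approximation):
z_β = d · √n - z_α
z_β = 0.24 · √120 - 1.645
z_β = 0.24 · 10.954 - 1.645
z_β = 0.984

Power = Φ(z_β) = Φ(0.984) ≈ 0.837

Effect size d = 0.24 is small by Cohen's convention (0.2/0.5/0.8).

Threshold: power ≥ 0.80 is conventionally adequate.
Power ≈ 0.84 → the study is adequately powered (power ≥ 0.80).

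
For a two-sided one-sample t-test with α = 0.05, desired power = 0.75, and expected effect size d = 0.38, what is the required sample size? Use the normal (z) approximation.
n = 49

Sample size formula (one-sample t-test, normal approximation):
n = ((z_{α/2} + z_β) / d)²

z_{α/2} = 1.960 (for α = 0.05, two-sided)
z_β = 0.674 (for power = 0.75)
d = 0.38

n = ((1.960 + 0.674) / 0.38)²
n = (6.932)²
n ≈ 48.05
Round up to the next whole number: n = 49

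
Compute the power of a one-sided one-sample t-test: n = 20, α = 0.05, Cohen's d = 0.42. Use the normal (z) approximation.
Power ≈ 0.59

Power calculation (one-sample t-test, normal approximation):
z_β = d · √n - z_α
z_β = 0.42 · √20 - 1.645
z_β = 0.42 · 4.472 - 1.645
z_β = 0.233

Power = Φ(z_β) = Φ(0.233) ≈ 0.592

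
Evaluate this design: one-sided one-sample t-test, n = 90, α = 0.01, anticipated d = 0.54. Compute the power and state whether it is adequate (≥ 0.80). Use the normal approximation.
Power ≈ 1.00; the study is adequately powered (power ≥ 0.80)

Power calculation (one-sample t-test, normal approximation):
z_β = d · √n - z_α
z_β = 0.54 · √90 - 2.326
z_β = 0.54 · 9.487 - 2.326
z_β = 2.797

Power = Φ(z_β) = Φ(2.797) ≈ 0.997

Effect size d = 0.54 is medium by Cohen's convention (0.2/0.5/0.8).

Threshold: power ≥ 0.80 is conventionally adequate.
Power ≈ 1.00 → the study is adequately powered (power ≥ 0.80).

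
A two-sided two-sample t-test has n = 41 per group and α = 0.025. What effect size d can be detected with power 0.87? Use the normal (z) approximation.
d ≈ 0.74

Minimum detectable effect (two-sample t-test, normal approximation):
d = (z_{α/2} + z_β) / √(n/2)
d = (2.241 + 1.126) / √(41/2)
d = 3.368 / 4.528
d ≈ 0.74

By Cohen's convention (0.2 small / 0.5 medium / 0.8 large): medium effect.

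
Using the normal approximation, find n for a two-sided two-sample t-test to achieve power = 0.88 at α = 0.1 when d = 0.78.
n = 27 per group

Sample size formula (two-sample t-test, normal approximation):
n = 2 · ((z_{α/2} + z_β) / d)²

z_{α/2} = 1.645 (for α = 0.1, two-sided)
z_β = 1.175 (for power = 0.88)
d = 0.78

n = 2 · ((1.645 + 1.175) / 0.78)²
n = 2 · (3.615)²
n ≈ 26.14
Round up to the next whole number: n = 27 per group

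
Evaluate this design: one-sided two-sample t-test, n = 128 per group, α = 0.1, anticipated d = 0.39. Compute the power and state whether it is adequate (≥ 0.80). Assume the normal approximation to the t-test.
Power ≈ 0.97; the study is adequately powered (power ≥ 0.80)

Power calculation (two-sample t-test, normal approximation):
z_β = d · √(n/2) - z_α
z_β = 0.39 · √(128/2) - 1.282
z_β = 0.39 · 8.000 - 1.282
z_β = 1.838

Power = Φ(z_β) = Φ(1.838) ≈ 0.967

Effect size d = 0.39 is small by Cohen's convention (0.2/0.5/0.8).

Threshold: power ≥ 0.80 is conventionally adequate.
Power ≈ 0.97 → the study is adequately powered (power ≥ 0.80).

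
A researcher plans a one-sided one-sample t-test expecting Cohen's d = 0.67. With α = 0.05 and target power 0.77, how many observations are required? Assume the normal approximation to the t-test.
n = 13

Sample size formula (one-sample t-test, normal approximation):
n = ((z_α + z_β) / d)²

z_α = 1.645 (for α = 0.05, one-sided)
z_β = 0.739 (for power = 0.77)
d = 0.67

n = ((1.645 + 0.739) / 0.67)²
n = (3.558)²
n ≈ 12.66
Round up to the next whole number: n = 13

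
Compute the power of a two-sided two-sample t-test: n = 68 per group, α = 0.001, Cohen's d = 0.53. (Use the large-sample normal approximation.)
Power ≈ 0.42

Power calculation (two-sample t-test, normal approximation):
z_β = d · √(n/2) - z_{α/2}
z_β = 0.53 · √(68/2) - 3.291
z_β = 0.53 · 5.831 - 3.291
z_β = -0.200

Power = Φ(z_β) = Φ(-0.200) ≈ 0.421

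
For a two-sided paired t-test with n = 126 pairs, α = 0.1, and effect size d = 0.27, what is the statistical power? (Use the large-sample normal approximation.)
Power ≈ 0.92

Power calculation (paired t-test, normal approximation):
z_β = d · √n - z_{α/2}
z_β = 0.27 · √126 - 1.645
z_β = 0.27 · 11.225 - 1.645
z_β = 1.386

Power = Φ(z_β) = Φ(1.386) ≈ 0.917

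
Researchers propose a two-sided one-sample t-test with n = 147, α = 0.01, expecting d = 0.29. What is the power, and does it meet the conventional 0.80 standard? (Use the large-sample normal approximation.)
Power ≈ 0.83; the study is adequately powered (power ≥ 0.80)

Power calculation (one-sample t-test, normal approximation):
z_β = d · √n - z_{α/2}
z_β = 0.29 · √147 - 2.576
z_β = 0.29 · 12.124 - 2.576
z_β = 0.940

Power = Φ(z_β) = Φ(0.940) ≈ 0.826

Effect size d = 0.29 is small by Cohen's convention (0.2/0.5/0.8).

Threshold: power ≥ 0.80 is conventionally adequate.
Power ≈ 0.83 → the study is adequately powered (power ≥ 0.80).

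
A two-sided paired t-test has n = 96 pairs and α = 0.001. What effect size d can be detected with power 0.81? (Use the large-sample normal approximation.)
d ≈ 0.43

Minimum detectable effect (paired t-test, normal approximation):
d = (z_{α/2} + z_β) / √n
d = (3.291 + 0.878) / √96
d = 4.168 / 9.798
d ≈ 0.43

By Cohen's convention (0.2 small / 0.5 medium / 0.8 large): small effect.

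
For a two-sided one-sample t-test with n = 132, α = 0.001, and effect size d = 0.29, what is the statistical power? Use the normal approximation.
Power ≈ 0.52

Power calculation (one-sample t-test, normal approximation):
z_β = d · √n - z_{α/2}
z_β = 0.29 · √132 - 3.291
z_β = 0.29 · 11.489 - 3.291
z_β = 0.041

Power = Φ(z_β) = Φ(0.041) ≈ 0.516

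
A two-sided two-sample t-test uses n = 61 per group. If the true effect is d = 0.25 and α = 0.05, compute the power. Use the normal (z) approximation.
Power ≈ 0.28

Power calculation (two-sample t-test, normal approximation):
z_β = d · √(n/2) - z_{α/2}
z_β = 0.25 · √(61/2) - 1.960
z_β = 0.25 · 5.523 - 1.960
z_β = -0.579

Power = Φ(z_β) = Φ(-0.579) ≈ 0.281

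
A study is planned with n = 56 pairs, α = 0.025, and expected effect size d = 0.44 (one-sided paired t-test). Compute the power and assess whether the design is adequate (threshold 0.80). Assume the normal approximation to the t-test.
Power ≈ 0.91; the study is adequately powered (power ≥ 0.80)

Power calculation (paired t-test, normal approximation):
z_β = d · √n - z_α
z_β = 0.44 · √56 - 1.960
z_β = 0.44 · 7.483 - 1.960
z_β = 1.333

Power = Φ(z_β) = Φ(1.333) ≈ 0.909

Effect size d = 0.44 is small by Cohen's convention (0.2/0.5/0.8).

Threshold: power ≥ 0.80 is conventionally adequate.
Power ≈ 0.91 → the study is adequately powered (power ≥ 0.80).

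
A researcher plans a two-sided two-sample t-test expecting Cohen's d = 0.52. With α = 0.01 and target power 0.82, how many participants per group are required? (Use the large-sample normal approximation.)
n = 91 per group

Sample size formula (two-sample t-test, normal approximation):
n = 2 · ((z_{α/2} + z_β) / d)²

z_{α/2} = 2.576 (for α = 0.01, two-sided)
z_β = 0.915 (for power = 0.82)
d = 0.52

n = 2 · ((2.576 + 0.915) / 0.52)²
n = 2 · (6.713)²
n ≈ 90.13
Round up to the next whole number: n = 91 per group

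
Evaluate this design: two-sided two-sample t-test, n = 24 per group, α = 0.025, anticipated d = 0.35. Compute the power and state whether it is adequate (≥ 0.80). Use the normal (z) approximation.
Power ≈ 0.15; the study is underpowered (power < 0.80)

Power calculation (two-sample t-test, normal approximation):
z_β = d · √(n/2) - z_{α/2}
z_β = 0.35 · √(24/2) - 2.241
z_β = 0.35 · 3.464 - 2.241
z_β = -1.029

Power = Φ(z_β) = Φ(-1.029) ≈ 0.152

Effect size d = 0.35 is small by Cohen's convention (0.2/0.5/0.8).

Threshold: power ≥ 0.80 is conventionally adequate.
Power ≈ 0.15 → the study is underpowered (power < 0.80).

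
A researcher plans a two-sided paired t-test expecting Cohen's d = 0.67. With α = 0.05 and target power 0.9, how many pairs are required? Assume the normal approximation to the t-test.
n = 24 pairs

Sample size formula (paired t-test, normal approximation):
n = ((z_{α/2} + z_β) / d)²

z_{α/2} = 1.960 (for α = 0.05, two-sided)
z_β = 1.282 (for power = 0.9)
d = 0.67

n = ((1.960 + 1.282) / 0.67)²
n = (4.839)²
n ≈ 23.42
Round up to the next whole number: n = 24 pairs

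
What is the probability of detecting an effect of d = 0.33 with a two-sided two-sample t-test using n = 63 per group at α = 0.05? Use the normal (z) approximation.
Power ≈ 0.46

Power calculation (two-sample t-test, normal approximation):
z_β = d · √(n/2) - z_{α/2}
z_β = 0.33 · √(63/2) - 1.960
z_β = 0.33 · 5.612 - 1.960
z_β = -0.108

Power = Φ(z_β) = Φ(-0.108) ≈ 0.457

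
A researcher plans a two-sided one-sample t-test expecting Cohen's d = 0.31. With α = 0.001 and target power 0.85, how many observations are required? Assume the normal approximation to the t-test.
n = 195

Sample size formula (one-sample t-test, normal approximation):
n = ((z_{α/2} + z_β) / d)²

z_{α/2} = 3.291 (for α = 0.001, two-sided)
z_β = 1.036 (for power = 0.85)
d = 0.31

n = ((3.291 + 1.036) / 0.31)²
n = (13.958)²
n ≈ 194.83
Round up to the next whole number: n = 195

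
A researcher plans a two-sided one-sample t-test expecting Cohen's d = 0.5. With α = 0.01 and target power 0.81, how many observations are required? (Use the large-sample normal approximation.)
n = 48

Sample size formula (one-sample t-test, normal approximation):
n = ((z_{α/2} + z_β) / d)²

z_{α/2} = 2.576 (for α = 0.01, two-sided)
z_β = 0.878 (for power = 0.81)
d = 0.5

n = ((2.576 + 0.878) / 0.5)²
n = (6.908)²
n ≈ 47.72
Round up to the next whole number: n = 48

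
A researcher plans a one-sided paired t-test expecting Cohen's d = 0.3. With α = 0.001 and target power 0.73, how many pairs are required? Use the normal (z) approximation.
n = 153 pairs

Sample size formula (paired t-test, normal approximation):
n = ((z_α + z_β) / d)²

z_α = 3.090 (for α = 0.001, one-sided)
z_β = 0.613 (for power = 0.73)
d = 0.3

n = ((3.090 + 0.613) / 0.3)²
n = (12.343)²
n ≈ 152.35
Round up to the next whole number: n = 153 pairs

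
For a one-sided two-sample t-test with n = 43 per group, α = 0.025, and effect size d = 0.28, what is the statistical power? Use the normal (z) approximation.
Power ≈ 0.25

Power calculation (two-sample t-test, normal approximation):
z_β = d · √(n/2) - z_α
z_β = 0.28 · √(43/2) - 1.960
z_β = 0.28 · 4.637 - 1.960
z_β = -0.662

Power = Φ(z_β) = Φ(-0.662) ≈ 0.254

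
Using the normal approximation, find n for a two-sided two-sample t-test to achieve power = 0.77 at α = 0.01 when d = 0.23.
n = 416 per group

Sample size formula (two-sample t-test, normal approximation):
n = 2 · ((z_{α/2} + z_β) / d)²

z_{α/2} = 2.576 (for α = 0.01, two-sided)
z_β = 0.739 (for power = 0.77)
d = 0.23

n = 2 · ((2.576 + 0.739) / 0.23)²
n = 2 · (14.413)²
n ≈ 415.47
Round up to the next whole number: n = 416 per group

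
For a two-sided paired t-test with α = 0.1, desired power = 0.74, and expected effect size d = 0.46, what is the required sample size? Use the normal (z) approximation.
n = 25 pairs

Sample size formula (paired t-test, normal approximation):
n = ((z_{α/2} + z_β) / d)²

z_{α/2} = 1.645 (for α = 0.1, two-sided)
z_β = 0.643 (for power = 0.74)
d = 0.46

n = ((1.645 + 0.643) / 0.46)²
n = (4.974)²
n ≈ 24.74
Round up to the next whole number: n = 25 pairs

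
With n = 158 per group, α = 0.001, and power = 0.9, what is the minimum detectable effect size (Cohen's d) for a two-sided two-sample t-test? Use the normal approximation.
d ≈ 0.51

Minimum detectable effect (two-sample t-test, normal approximation):
d = (z_{α/2} + z_β) / √(n/2)
d = (3.291 + 1.282) / √(158/2)
d = 4.572 / 8.888
d ≈ 0.51

By Cohen's convention (0.2 small / 0.5 medium / 0.8 large): medium effect.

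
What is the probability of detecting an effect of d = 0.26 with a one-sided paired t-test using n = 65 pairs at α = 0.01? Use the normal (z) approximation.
Power ≈ 0.41

Power calculation (paired t-test, normal approximation):
z_β = d · √n - z_α
z_β = 0.26 · √65 - 2.326
z_β = 0.26 · 8.062 - 2.326
z_β = -0.230

Power = Φ(z_β) = Φ(-0.230) ≈ 0.409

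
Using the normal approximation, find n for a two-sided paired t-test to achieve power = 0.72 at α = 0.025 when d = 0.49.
n = 34 pairs

Sample size formula (paired t-test, normal approximation):
n = ((z_{α/2} + z_β) / d)²

z_{α/2} = 2.241 (for α = 0.025, two-sided)
z_β = 0.583 (for power = 0.72)
d = 0.49

n = ((2.241 + 0.583) / 0.49)²
n = (5.763)²
n ≈ 33.21
Round up to the next whole number: n = 34 pairs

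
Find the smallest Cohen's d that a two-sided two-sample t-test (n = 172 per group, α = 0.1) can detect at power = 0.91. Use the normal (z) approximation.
d ≈ 0.32

Minimum detectable effect (two-sample t-test, normal approximation):
d = (z_{α/2} + z_β) / √(n/2)
d = (1.645 + 1.341) / √(172/2)
d = 2.986 / 9.274
d ≈ 0.32

By Cohen's convention (0.2 small / 0.5 medium / 0.8 large): small effect.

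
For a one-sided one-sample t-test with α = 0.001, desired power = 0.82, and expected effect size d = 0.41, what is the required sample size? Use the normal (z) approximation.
n = 96

Sample size formula (one-sample t-test, normal approximation):
n = ((z_α + z_β) / d)²

z_α = 3.090 (for α = 0.001, one-sided)
z_β = 0.915 (for power = 0.82)
d = 0.41

n = ((3.090 + 0.915) / 0.41)²
n = (9.768)²
n ≈ 95.41
Round up to the next whole number: n = 96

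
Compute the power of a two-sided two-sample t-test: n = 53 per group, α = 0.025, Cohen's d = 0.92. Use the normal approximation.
Power ≈ 0.99

Power calculation (two-sample t-test, normal approximation):
z_β = d · √(n/2) - z_{α/2}
z_β = 0.92 · √(53/2) - 2.241
z_β = 0.92 · 5.148 - 2.241
z_β = 2.495

Power = Φ(z_β) = Φ(2.495) ≈ 0.994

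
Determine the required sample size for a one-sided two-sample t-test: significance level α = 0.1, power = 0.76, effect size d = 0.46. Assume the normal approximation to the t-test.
n = 38 per group

Sample size formula (two-sample t-test, normal approximation):
n = 2 · ((z_α + z_β) / d)²

z_α = 1.282 (for α = 0.1, one-sided)
z_β = 0.706 (for power = 0.76)
d = 0.46

n = 2 · ((1.282 + 0.706) / 0.46)²
n = 2 · (4.322)²
n ≈ 37.36
Round up to the next whole number: n = 38 per group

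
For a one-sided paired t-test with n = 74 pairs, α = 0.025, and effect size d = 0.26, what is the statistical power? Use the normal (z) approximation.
Power ≈ 0.61

Power calculation (paired t-test, normal approximation):
z_β = d · √n - z_α
z_β = 0.26 · √74 - 1.960
z_β = 0.26 · 8.602 - 1.960
z_β = 0.277

Power = Φ(z_β) = Φ(0.277) ≈ 0.609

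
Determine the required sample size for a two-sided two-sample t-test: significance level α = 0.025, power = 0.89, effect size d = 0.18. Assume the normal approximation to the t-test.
n = 743 per group

Sample size formula (two-sample t-test, normal approximation):
n = 2 · ((z_{α/2} + z_β) / d)²

z_{α/2} = 2.241 (for α = 0.025, two-sided)
z_β = 1.227 (for power = 0.89)
d = 0.18

n = 2 · ((2.241 + 1.227) / 0.18)²
n = 2 · (19.267)²
n ≈ 742.43
Round up to the next whole number: n = 743 per group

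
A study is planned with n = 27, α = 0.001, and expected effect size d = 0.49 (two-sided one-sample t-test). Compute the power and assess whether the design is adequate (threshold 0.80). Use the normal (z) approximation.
Power ≈ 0.23; the study is underpowered (power < 0.80)

Power calculation (one-sample t-test, normal approximation):
z_β = d · √n - z_{α/2}
z_β = 0.49 · √27 - 3.291
z_β = 0.49 · 5.196 - 3.291
z_β = -0.744

Power = Φ(z_β) = Φ(-0.744) ≈ 0.228

Effect size d = 0.49 is small by Cohen's convention (0.2/0.5/0.8).

Threshold: power ≥ 0.80 is conventionally adequate.
Power ≈ 0.23 → the study is underpowered (power < 0.80).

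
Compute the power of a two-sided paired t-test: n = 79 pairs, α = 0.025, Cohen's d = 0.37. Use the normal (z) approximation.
Power ≈ 0.85

Power calculation (paired t-test, normal approximation):
z_β = d · √n - z_{α/2}
z_β = 0.37 · √79 - 2.241
z_β = 0.37 · 8.888 - 2.241
z_β = 1.047

Power = Φ(z_β) = Φ(1.047) ≈ 0.853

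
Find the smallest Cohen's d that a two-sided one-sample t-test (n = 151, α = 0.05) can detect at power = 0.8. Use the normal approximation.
d ≈ 0.23

Minimum detectable effect (one-sample t-test, normal approximation):
d = (z_{α/2} + z_β) / √n
d = (1.960 + 0.842) / √151
d = 2.802 / 12.288
d ≈ 0.23

By Cohen's convention (0.2 small / 0.5 medium / 0.8 large): small effect.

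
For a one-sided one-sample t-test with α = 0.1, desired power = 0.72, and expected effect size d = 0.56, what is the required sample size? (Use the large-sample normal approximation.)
n = 12

Sample size formula (one-sample t-test, normal approximation):
n = ((z_α + z_β) / d)²

z_α = 1.282 (for α = 0.1, one-sided)
z_β = 0.583 (for power = 0.72)
d = 0.56

n = ((1.282 + 0.583) / 0.56)²
n = (3.330)²
n ≈ 11.09
Round up to the next whole number: n = 12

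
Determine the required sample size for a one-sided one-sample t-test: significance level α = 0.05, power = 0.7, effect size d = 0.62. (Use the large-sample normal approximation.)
n = 13

Sample size formula (one-sample t-test, normal approximation):
n = ((z_α + z_β) / d)²

z_α = 1.645 (for α = 0.05, one-sided)
z_β = 0.524 (for power = 0.7)
d = 0.62

n = ((1.645 + 0.524) / 0.62)²
n = (3.498)²
n ≈ 12.24
Round up to the next whole number: n = 13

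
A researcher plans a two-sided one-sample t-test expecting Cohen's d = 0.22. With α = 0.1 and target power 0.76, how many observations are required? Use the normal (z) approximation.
n = 115

Sample size formula (one-sample t-test, normal approximation):
n = ((z_{α/2} + z_β) / d)²

z_{α/2} = 1.645 (for α = 0.1, two-sided)
z_β = 0.706 (for power = 0.76)
d = 0.22

n = ((1.645 + 0.706) / 0.22)²
n = (10.686)²
n ≈ 114.19
Round up to the next whole number: n = 115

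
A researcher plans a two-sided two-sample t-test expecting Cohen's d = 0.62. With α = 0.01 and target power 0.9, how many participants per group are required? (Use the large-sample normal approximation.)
n = 78 per group

Sample size formula (two-sample t-test, normal approximation):
n = 2 · ((z_{α/2} + z_β) / d)²

z_{α/2} = 2.576 (for α = 0.01, two-sided)
z_β = 1.282 (for power = 0.9)
d = 0.62

n = 2 · ((2.576 + 1.282) / 0.62)²
n = 2 · (6.223)²
n ≈ 77.45
Round up to the next whole number: n = 78 per group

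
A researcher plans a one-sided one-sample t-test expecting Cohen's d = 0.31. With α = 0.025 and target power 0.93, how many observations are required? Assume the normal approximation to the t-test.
n = 123

Sample size formula (one-sample t-test, normal approximation):
n = ((z_α + z_β) / d)²

z_α = 1.960 (for α = 0.025, one-sided)
z_β = 1.476 (for power = 0.93)
d = 0.31

n = ((1.960 + 1.476) / 0.31)²
n = (11.084)²
n ≈ 122.86
Round up to the next whole number: n = 123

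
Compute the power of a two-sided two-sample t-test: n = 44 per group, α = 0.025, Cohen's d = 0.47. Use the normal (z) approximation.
Power ≈ 0.49

Power calculation (two-sample t-test, normal approximation):
z_β = d · √(n/2) - z_{α/2}
z_β = 0.47 · √(44/2) - 2.241
z_β = 0.47 · 4.690 - 2.241
z_β = -0.037

Power = Φ(z_β) = Φ(-0.037) ≈ 0.485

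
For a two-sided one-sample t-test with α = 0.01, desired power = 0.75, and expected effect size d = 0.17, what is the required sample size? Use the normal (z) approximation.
n = 366

Sample size formula (one-sample t-test, normal approximation):
n = ((z_{α/2} + z_β) / d)²

z_{α/2} = 2.576 (for α = 0.01, two-sided)
z_β = 0.674 (for power = 0.75)
d = 0.17

n = ((2.576 + 0.674) / 0.17)²
n = (19.118)²
n ≈ 365.50
Round up to the next whole number: n = 366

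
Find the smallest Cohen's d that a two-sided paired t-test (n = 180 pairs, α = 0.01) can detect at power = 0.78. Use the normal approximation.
d ≈ 0.25

Minimum detectable effect (paired t-test, normal approximation):
d = (z_{α/2} + z_β) / √n
d = (2.576 + 0.772) / √180
d = 3.348 / 13.416
d ≈ 0.25

By Cohen's convention (0.2 small / 0.5 medium / 0.8 large): small effect.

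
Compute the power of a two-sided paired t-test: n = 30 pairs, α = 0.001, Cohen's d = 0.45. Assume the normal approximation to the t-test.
Power ≈ 0.20

Power calculation (paired t-test, normal approximation):
z_β = d · √n - z_{α/2}
z_β = 0.45 · √30 - 3.291
z_β = 0.45 · 5.477 - 3.291
z_β = -0.826

Power = Φ(z_β) = Φ(-0.826) ≈ 0.204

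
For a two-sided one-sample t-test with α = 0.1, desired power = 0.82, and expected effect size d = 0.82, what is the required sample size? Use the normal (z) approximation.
n = 10

Sample size formula (one-sample t-test, normal approximation):
n = ((z_{α/2} + z_β) / d)²

z_{α/2} = 1.645 (for α = 0.1, two-sided)
z_β = 0.915 (for power = 0.82)
d = 0.82

n = ((1.645 + 0.915) / 0.82)²
n = (3.122)²
n ≈ 9.75
Round up to the next whole number: n = 10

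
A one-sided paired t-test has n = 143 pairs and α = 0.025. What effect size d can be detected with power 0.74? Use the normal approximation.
d ≈ 0.22

Minimum detectable effect (paired t-test, normal approximation):
d = (z_α + z_β) / √n
d = (1.960 + 0.643) / √143
d = 2.603 / 11.958
d ≈ 0.22

By Cohen's convention (0.2 small / 0.5 medium / 0.8 large): small effect.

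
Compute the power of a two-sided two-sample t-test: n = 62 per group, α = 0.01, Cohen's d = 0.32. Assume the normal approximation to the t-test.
Power ≈ 0.21

Power calculation (two-sample t-test, normal approximation):
z_β = d · √(n/2) - z_{α/2}
z_β = 0.32 · √(62/2) - 2.576
z_β = 0.32 · 5.568 - 2.576
z_β = -0.794

Power = Φ(z_β) = Φ(-0.794) ≈ 0.214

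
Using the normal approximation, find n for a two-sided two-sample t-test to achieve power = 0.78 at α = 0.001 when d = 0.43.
n = 179 per group

Sample size formula (two-sample t-test, normal approximation):
n = 2 · ((z_{α/2} + z_β) / d)²

z_{α/2} = 3.291 (for α = 0.001, two-sided)
z_β = 0.772 (for power = 0.78)
d = 0.43

n = 2 · ((3.291 + 0.772) / 0.43)²
n = 2 · (9.449)²
n ≈ 178.57
Round up to the next whole number: n = 179 per group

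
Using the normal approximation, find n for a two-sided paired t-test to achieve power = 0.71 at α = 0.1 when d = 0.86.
n = 7 pairs

Sample size formula (paired t-test, normal approximation):
n = ((z_{α/2} + z_β) / d)²

z_{α/2} = 1.645 (for α = 0.1, two-sided)
z_β = 0.553 (for power = 0.71)
d = 0.86

n = ((1.645 + 0.553) / 0.86)²
n = (2.556)²
n ≈ 6.53
Round up to the next whole number: n = 7 pairs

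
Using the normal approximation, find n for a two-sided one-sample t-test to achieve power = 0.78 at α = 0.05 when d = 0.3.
n = 83

Sample size formula (one-sample t-test, normal approximation):
n = ((z_{α/2} + z_β) / d)²

z_{α/2} = 1.960 (for α = 0.05, two-sided)
z_β = 0.772 (for power = 0.78)
d = 0.3

n = ((1.960 + 0.772) / 0.3)²
n = (9.107)²
n ≈ 82.94
Round up to the next whole number: n = 83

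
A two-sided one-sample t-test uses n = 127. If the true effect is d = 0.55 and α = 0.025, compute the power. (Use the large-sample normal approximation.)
Power ≈ 1.00

Power calculation (one-sample t-test, normal approximation):
z_β = d · √n - z_{α/2}
z_β = 0.55 · √127 - 2.241
z_β = 0.55 · 11.269 - 2.241
z_β = 3.957

Power = Φ(z_β) = Φ(3.957) ≈ 1.000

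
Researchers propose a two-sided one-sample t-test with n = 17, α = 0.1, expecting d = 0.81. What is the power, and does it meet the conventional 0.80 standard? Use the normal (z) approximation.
Power ≈ 0.95; the study is adequately powered (power ≥ 0.80)

Power calculation (one-sample t-test, normal approximation):
z_β = d · √n - z_{α/2}
z_β = 0.81 · √17 - 1.645
z_β = 0.81 · 4.123 - 1.645
z_β = 1.695

Power = Φ(z_β) = Φ(1.695) ≈ 0.955

Effect size d = 0.81 is large by Cohen's convention (0.2/0.5/0.8).

Threshold: power ≥ 0.80 is conventionally adequate.
Power ≈ 0.95 → the study is adequately powered (power ≥ 0.80).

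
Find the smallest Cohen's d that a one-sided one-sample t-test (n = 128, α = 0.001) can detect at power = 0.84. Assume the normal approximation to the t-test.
d ≈ 0.36

Minimum detectable effect (one-sample t-test, normal approximation):
d = (z_α + z_β) / √n
d = (3.090 + 0.994) / √128
d = 4.085 / 11.314
d ≈ 0.36

By Cohen's convention (0.2 small / 0.5 medium / 0.8 large): small effect.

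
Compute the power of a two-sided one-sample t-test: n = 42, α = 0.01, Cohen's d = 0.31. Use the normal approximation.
Power ≈ 0.29

Power calculation (one-sample t-test, normal approximation):
z_β = d · √n - z_{α/2}
z_β = 0.31 · √42 - 2.576
z_β = 0.31 · 6.481 - 2.576
z_β = -0.567

Power = Φ(z_β) = Φ(-0.567) ≈ 0.285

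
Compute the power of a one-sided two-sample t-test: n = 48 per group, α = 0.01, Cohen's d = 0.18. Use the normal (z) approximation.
Power ≈ 0.07

Power calculation (two-sample t-test, normal approximation):
z_β = d · √(n/2) - z_α
z_β = 0.18 · √(48/2) - 2.326
z_β = 0.18 · 4.899 - 2.326
z_β = -1.445

Power = Φ(z_β) = Φ(-1.445) ≈ 0.074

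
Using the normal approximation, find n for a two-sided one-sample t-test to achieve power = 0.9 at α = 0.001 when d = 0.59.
n = 61

Sample size formula (one-sample t-test, normal approximation):
n = ((z_{α/2} + z_β) / d)²

z_{α/2} = 3.291 (for α = 0.001, two-sided)
z_β = 1.282 (for power = 0.9)
d = 0.59

n = ((3.291 + 1.282) / 0.59)²
n = (7.751)²
n ≈ 60.08
Round up to the next whole number: n = 61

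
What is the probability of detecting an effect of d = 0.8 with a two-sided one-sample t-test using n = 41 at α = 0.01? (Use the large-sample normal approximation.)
Power ≈ 0.99

Power calculation (one-sample t-test, normal approximation):
z_β = d · √n - z_{α/2}
z_β = 0.8 · √41 - 2.576
z_β = 0.8 · 6.403 - 2.576
z_β = 2.547

Power = Φ(z_β) = Φ(2.547) ≈ 0.995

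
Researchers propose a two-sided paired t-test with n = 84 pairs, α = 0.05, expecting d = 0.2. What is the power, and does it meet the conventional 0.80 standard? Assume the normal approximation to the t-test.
Power ≈ 0.45; the study is underpowered (power < 0.80)

Power calculation (paired t-test, normal approximation):
z_β = d · √n - z_{α/2}
z_β = 0.2 · √84 - 1.960
z_β = 0.2 · 9.165 - 1.960
z_β = -0.127

Power = Φ(z_β) = Φ(-0.127) ≈ 0.449

Effect size d = 0.2 is small by Cohen's convention (0.2/0.5/0.8).

Threshold: power ≥ 0.80 is conventionally adequate.
Power ≈ 0.45 → the study is underpowered (power < 0.80).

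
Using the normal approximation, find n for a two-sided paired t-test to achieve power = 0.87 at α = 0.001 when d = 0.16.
n = 763 pairs

Sample size formula (paired t-test, normal approximation):
n = ((z_{α/2} + z_β) / d)²

z_{α/2} = 3.291 (for α = 0.001, two-sided)
z_β = 1.126 (for power = 0.87)
d = 0.16

n = ((3.291 + 1.126) / 0.16)²
n = (27.606)²
n ≈ 762.09
Round up to the next whole number: n = 763 pairs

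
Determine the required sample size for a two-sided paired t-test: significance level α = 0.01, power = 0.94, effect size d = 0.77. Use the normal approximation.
n = 29 pairs

Sample size formula (paired t-test, normal approximation):
n = ((z_{α/2} + z_β) / d)²

z_{α/2} = 2.576 (for α = 0.01, two-sided)
z_β = 1.555 (for power = 0.94)
d = 0.77

n = ((2.576 + 1.555) / 0.77)²
n = (5.365)²
n ≈ 28.78
Round up to the next whole number: n = 29 pairs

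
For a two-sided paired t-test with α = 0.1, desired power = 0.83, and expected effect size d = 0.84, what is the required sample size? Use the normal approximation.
n = 10 pairs

Sample size formula (paired t-test, normal approximation):
n = ((z_{α/2} + z_β) / d)²

z_{α/2} = 1.645 (for α = 0.1, two-sided)
z_β = 0.954 (for power = 0.83)
d = 0.84

n = ((1.645 + 0.954) / 0.84)²
n = (3.094)²
n ≈ 9.57
Round up to the next whole number: n = 10 pairs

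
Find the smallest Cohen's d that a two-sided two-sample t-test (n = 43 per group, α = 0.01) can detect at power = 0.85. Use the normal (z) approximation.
d ≈ 0.78

Minimum detectable effect (two-sample t-test, normal approximation):
d = (z_{α/2} + z_β) / √(n/2)
d = (2.576 + 1.036) / √(43/2)
d = 3.612 / 4.637
d ≈ 0.78

By Cohen's convention (0.2 small / 0.5 medium / 0.8 large): medium effect.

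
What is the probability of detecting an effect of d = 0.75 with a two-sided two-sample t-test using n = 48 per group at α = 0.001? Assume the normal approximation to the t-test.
Power ≈ 0.65

Power calculation (two-sample t-test, normal approximation):
z_β = d · √(n/2) - z_{α/2}
z_β = 0.75 · √(48/2) - 3.291
z_β = 0.75 · 4.899 - 3.291
z_β = 0.384

Power = Φ(z_β) = Φ(0.384) ≈ 0.649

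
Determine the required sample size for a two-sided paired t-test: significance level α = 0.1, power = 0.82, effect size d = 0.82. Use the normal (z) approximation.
n = 10 pairs

Sample size formula (paired t-test, normal approximation):
n = ((z_{α/2} + z_β) / d)²

z_{α/2} = 1.645 (for α = 0.1, two-sided)
z_β = 0.915 (for power = 0.82)
d = 0.82

n = ((1.645 + 0.915) / 0.82)²
n = (3.122)²
n ≈ 9.75
Round up to the next whole number: n = 10 pairs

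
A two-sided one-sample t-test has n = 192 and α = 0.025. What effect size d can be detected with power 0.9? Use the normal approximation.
d ≈ 0.25

Minimum detectable effect (one-sample t-test, normal approximation):
d = (z_{α/2} + z_β) / √n
d = (2.241 + 1.282) / √192
d = 3.523 / 13.856
d ≈ 0.25

By Cohen's convention (0.2 small / 0.5 medium / 0.8 large): small effect.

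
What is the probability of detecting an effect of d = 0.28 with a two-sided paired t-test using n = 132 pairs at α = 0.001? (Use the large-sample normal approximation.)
Power ≈ 0.47

Power calculation (paired t-test, normal approximation):
z_β = d · √n - z_{α/2}
z_β = 0.28 · √132 - 3.291
z_β = 0.28 · 11.489 - 3.291
z_β = -0.074

Power = Φ(z_β) = Φ(-0.074) ≈ 0.471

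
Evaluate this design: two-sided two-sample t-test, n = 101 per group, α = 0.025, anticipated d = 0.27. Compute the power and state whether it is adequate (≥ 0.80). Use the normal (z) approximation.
Power ≈ 0.37; the study is underpowered (power < 0.80)

Power calculation (two-sample t-test, normal approximation):
z_β = d · √(n/2) - z_{α/2}
z_β = 0.27 · √(101/2) - 2.241
z_β = 0.27 · 7.106 - 2.241
z_β = -0.323

Power = Φ(z_β) = Φ(-0.323) ≈ 0.373

Effect size d = 0.27 is small by Cohen's convention (0.2/0.5/0.8).

Threshold: power ≥ 0.80 is conventionally adequate.
Power ≈ 0.37 → the study is underpowered (power < 0.80).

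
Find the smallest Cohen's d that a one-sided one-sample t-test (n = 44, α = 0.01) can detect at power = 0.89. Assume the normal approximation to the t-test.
d ≈ 0.54

Minimum detectable effect (one-sample t-test, normal approximation):
d = (z_α + z_β) / √n
d = (2.326 + 1.227) / √44
d = 3.553 / 6.633
d ≈ 0.54

By Cohen's convention (0.2 small / 0.5 medium / 0.8 large): medium effect.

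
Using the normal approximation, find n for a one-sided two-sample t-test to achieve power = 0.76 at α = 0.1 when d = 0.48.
n = 35 per group

Sample size formula (two-sample t-test, normal approximation):
n = 2 · ((z_α + z_β) / d)²

z_α = 1.282 (for α = 0.1, one-sided)
z_β = 0.706 (for power = 0.76)
d = 0.48

n = 2 · ((1.282 + 0.706) / 0.48)²
n = 2 · (4.142)²
n ≈ 34.31
Round up to the next whole number: n = 35 per group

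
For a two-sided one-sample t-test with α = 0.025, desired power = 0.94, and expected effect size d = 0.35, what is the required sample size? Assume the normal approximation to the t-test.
n = 118

Sample size formula (one-sample t-test, normal approximation):
n = ((z_{α/2} + z_β) / d)²

z_{α/2} = 2.241 (for α = 0.025, two-sided)
z_β = 1.555 (for power = 0.94)
d = 0.35

n = ((2.241 + 1.555) / 0.35)²
n = (10.846)²
n ≈ 117.64
Round up to the next whole number: n = 118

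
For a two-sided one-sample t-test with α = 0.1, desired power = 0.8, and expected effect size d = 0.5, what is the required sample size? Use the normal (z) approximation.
n = 25

Sample size formula (one-sample t-test, normal approximation):
n = ((z_{α/2} + z_β) / d)²

z_{α/2} = 1.645 (for α = 0.1, two-sided)
z_β = 0.842 (for power = 0.8)
d = 0.5

n = ((1.645 + 0.842) / 0.5)²
n = (4.974)²
n ≈ 24.74
Round up to the next whole number: n = 25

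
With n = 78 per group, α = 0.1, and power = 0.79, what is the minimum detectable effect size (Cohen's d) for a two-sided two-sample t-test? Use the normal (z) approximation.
d ≈ 0.39

Minimum detectable effect (two-sample t-test, normal approximation):
d = (z_{α/2} + z_β) / √(n/2)
d = (1.645 + 0.806) / √(78/2)
d = 2.451 / 6.245
d ≈ 0.39

By Cohen's convention (0.2 small / 0.5 medium / 0.8 large): small effect.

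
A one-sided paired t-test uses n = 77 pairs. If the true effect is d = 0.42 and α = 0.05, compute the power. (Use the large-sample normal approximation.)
Power ≈ 0.98

Power calculation (paired t-test, normal approximation):
z_β = d · √n - z_α
z_β = 0.42 · √77 - 1.645
z_β = 0.42 · 8.775 - 1.645
z_β = 2.041

Power = Φ(z_β) = Φ(2.041) ≈ 0.979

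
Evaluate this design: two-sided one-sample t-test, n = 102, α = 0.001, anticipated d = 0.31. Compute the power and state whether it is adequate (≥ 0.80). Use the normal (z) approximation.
Power ≈ 0.44; the study is underpowered (power < 0.80)

Power calculation (one-sample t-test, normal approximation):
z_β = d · √n - z_{α/2}
z_β = 0.31 · √102 - 3.291
z_β = 0.31 · 10.100 - 3.291
z_β = -0.160

Power = Φ(z_β) = Φ(-0.160) ≈ 0.437

Effect size d = 0.31 is small by Cohen's convention (0.2/0.5/0.8).

Threshold: power ≥ 0.80 is conventionally adequate.
Power ≈ 0.44 → the study is underpowered (power < 0.80).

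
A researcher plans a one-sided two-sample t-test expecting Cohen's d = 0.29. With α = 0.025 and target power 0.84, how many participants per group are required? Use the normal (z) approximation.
n = 208 per group

Sample size formula (two-sample t-test, normal approximation):
n = 2 · ((z_α + z_β) / d)²

z_α = 1.960 (for α = 0.025, one-sided)
z_β = 0.994 (for power = 0.84)
d = 0.29

n = 2 · ((1.960 + 0.994) / 0.29)²
n = 2 · (10.186)²
n ≈ 207.51
Round up to the next whole number: n = 208 per group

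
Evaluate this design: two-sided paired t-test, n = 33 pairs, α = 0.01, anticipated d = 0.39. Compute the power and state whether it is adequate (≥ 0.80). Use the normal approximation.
Power ≈ 0.37; the study is underpowered (power < 0.80)

Power calculation (paired t-test, normal approximation):
z_β = d · √n - z_{α/2}
z_β = 0.39 · √33 - 2.576
z_β = 0.39 · 5.745 - 2.576
z_β = -0.335

Power = Φ(z_β) = Φ(-0.335) ≈ 0.369

Effect size d = 0.39 is small by Cohen's convention (0.2/0.5/0.8).

Threshold: power ≥ 0.80 is conventionally adequate.
Power ≈ 0.37 → the study is underpowered (power < 0.80).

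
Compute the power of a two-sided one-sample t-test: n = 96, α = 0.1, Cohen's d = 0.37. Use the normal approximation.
Power ≈ 0.98

Power calculation (one-sample t-test, normal approximation):
z_β = d · √n - z_{α/2}
z_β = 0.37 · √96 - 1.645
z_β = 0.37 · 9.798 - 1.645
z_β = 1.980

Power = Φ(z_β) = Φ(1.980) ≈ 0.976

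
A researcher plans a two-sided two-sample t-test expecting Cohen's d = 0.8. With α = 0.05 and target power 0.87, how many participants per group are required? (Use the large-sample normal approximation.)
n = 30 per group

Sample size formula (two-sample t-test, normal approximation):
n = 2 · ((z_{α/2} + z_β) / d)²

z_{α/2} = 1.960 (for α = 0.05, two-sided)
z_β = 1.126 (for power = 0.87)
d = 0.8

n = 2 · ((1.960 + 1.126) / 0.8)²
n = 2 · (3.858)²
n ≈ 29.77
Round up to the next whole number: n = 30 per group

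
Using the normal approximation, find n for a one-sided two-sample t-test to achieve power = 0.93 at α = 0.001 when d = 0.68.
n = 91 per group

Sample size formula (two-sample t-test, normal approximation):
n = 2 · ((z_α + z_β) / d)²

z_α = 3.090 (for α = 0.001, one-sided)
z_β = 1.476 (for power = 0.93)
d = 0.68

n = 2 · ((3.090 + 1.476) / 0.68)²
n = 2 · (6.715)²
n ≈ 90.18
Round up to the next whole number: n = 91 per group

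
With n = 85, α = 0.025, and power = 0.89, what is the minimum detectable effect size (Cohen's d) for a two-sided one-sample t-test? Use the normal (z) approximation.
d ≈ 0.38

Minimum detectable effect (one-sample t-test, normal approximation):
d = (z_{α/2} + z_β) / √n
d = (2.241 + 1.227) / √85
d = 3.468 / 9.220
d ≈ 0.38

By Cohen's convention (0.2 small / 0.5 medium / 0.8 large): small effect.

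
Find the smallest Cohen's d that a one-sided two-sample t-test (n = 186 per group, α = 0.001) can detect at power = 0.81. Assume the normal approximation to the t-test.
d ≈ 0.41

Minimum detectable effect (two-sample t-test, normal approximation):
d = (z_α + z_β) / √(n/2)
d = (3.090 + 0.878) / √(186/2)
d = 3.968 / 9.644
d ≈ 0.41

By Cohen's convention (0.2 small / 0.5 medium / 0.8 large): small effect.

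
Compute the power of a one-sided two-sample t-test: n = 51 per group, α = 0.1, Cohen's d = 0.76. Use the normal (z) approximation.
Power ≈ 0.99

Power calculation (two-sample t-test, normal approximation):
z_β = d · √(n/2) - z_α
z_β = 0.76 · √(51/2) - 1.282
z_β = 0.76 · 5.050 - 1.282
z_β = 2.556

Power = Φ(z_β) = Φ(2.556) ≈ 0.995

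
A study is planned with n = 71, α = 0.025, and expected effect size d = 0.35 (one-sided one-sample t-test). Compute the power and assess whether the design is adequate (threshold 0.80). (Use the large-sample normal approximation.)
Power ≈ 0.84; the study is adequately powered (power ≥ 0.80)

Power calculation (one-sample t-test, normal approximation):
z_β = d · √n - z_α
z_β = 0.35 · √71 - 1.960
z_β = 0.35 · 8.426 - 1.960
z_β = 0.989

Power = Φ(z_β) = Φ(0.989) ≈ 0.839

Effect size d = 0.35 is small by Cohen's convention (0.2/0.5/0.8).

Threshold: power ≥ 0.80 is conventionally adequate.
Power ≈ 0.84 → the study is adequately powered (power ≥ 0.80).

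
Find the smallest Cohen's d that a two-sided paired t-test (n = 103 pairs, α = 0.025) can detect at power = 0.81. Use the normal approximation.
d ≈ 0.31

Minimum detectable effect (paired t-test, normal approximation):
d = (z_{α/2} + z_β) / √n
d = (2.241 + 0.878) / √103
d = 3.119 / 10.149
d ≈ 0.31

By Cohen's convention (0.2 small / 0.5 medium / 0.8 large): small effect.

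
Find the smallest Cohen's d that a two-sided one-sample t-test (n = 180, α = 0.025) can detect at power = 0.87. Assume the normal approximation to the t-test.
d ≈ 0.25

Minimum detectable effect (one-sample t-test, normal approximation):
d = (z_{α/2} + z_β) / √n
d = (2.241 + 1.126) / √180
d = 3.368 / 13.416
d ≈ 0.25

By Cohen's convention (0.2 small / 0.5 medium / 0.8 large): small effect.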